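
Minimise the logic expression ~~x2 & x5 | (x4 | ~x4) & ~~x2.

~~x2 & x5 | (x4 | ~x4) & ~~x2
= ~~x2 & x5 | ~~x2   [complement / identity]
= ~~x2 & x5 | x2   [double negation]
= x2 & x5 | x2   [double negation]
= x2   [absorption]

x2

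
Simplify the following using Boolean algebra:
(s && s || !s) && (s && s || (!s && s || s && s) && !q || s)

s

(s && s || !s) && (s && s || (!s && s || s && s) && !q || s)
= (s && s || !s) && (s && s || s && !q || s)   — distribution
= !s && (s && !q || s) || s && s   — distribution
= !s && s || s && s   — absorption
= s   — distribution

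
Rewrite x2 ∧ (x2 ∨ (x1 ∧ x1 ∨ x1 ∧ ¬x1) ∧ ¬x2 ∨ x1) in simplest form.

x2 ∧ (x2 ∨ (x1 ∧ x1 ∨ x1 ∧ ¬x1) ∧ ¬x2 ∨ x1)
= x2 ∧ (x2 ∨ x1 ∧ ¬x2 ∨ x1)   — distribution
= x2 ∧ (x2 ∨ x1)   — absorption
= x2   — absorption

x2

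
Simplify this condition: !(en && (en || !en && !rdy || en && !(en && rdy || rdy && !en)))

!en

!(en && (en || !en && !rdy || en && !(en && rdy || rdy && !en)))
= !(en && (en || !en && !rdy || en && !rdy))   [distribution]
= !(en && (en || !rdy))   [distribution]
= !en   [absorption]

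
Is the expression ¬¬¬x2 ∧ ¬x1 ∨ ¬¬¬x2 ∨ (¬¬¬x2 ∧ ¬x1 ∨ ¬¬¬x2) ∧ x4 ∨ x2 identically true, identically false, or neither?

¬¬¬x2 ∧ ¬x1 ∨ ¬¬¬x2 ∨ (¬¬¬x2 ∧ ¬x1 ∨ ¬¬¬x2) ∧ x4 ∨ x2
= ¬¬¬x2 ∧ ¬x1 ∨ ¬¬¬x2 ∨ x2   — absorption
= ¬¬¬x2 ∨ x2   — absorption
= ¬x2 ∨ x2   — double negation
= True   — complement

identically true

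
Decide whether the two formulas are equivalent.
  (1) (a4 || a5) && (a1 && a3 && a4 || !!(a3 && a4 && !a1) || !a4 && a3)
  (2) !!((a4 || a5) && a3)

Yes

E1: (a4 || a5) && (a1 && a3 && a4 || !!(a3 && a4 && !a1) || !a4 && a3)
    = (a4 || a5) && (a1 && a3 && a4 || a3 && a4 && !a1 || !a4 && a3)   — double negation
    = (a4 || a5) && (a3 && a4 || !a4 && a3)   — distribution
    = (a4 || a5) && a3   — distribution
E2: !!((a4 || a5) && a3)
    = (a4 || a5) && a3   — double negation
Both reduce to (a4 || a5) && a3, so they are equivalent.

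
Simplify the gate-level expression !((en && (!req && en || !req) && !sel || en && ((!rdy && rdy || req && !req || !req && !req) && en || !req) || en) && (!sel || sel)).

!((en && (!req && en || !req) && !sel || en && ((!rdy && rdy || req && !req || !req && !req) && en || !req) || en) && (!sel || sel))
= !((en && (!req && en || !req) && !sel || en && ((req && !req || !req && !req) && en || !req) || en) && (!sel || sel))
= !((en && (!req && en || !req) && !sel || en && (!req && en || !req) || en) && (!sel || sel))
= !((en && (!req && en || !req) || en) && (!sel || sel))
= !(en && (!req && en || !req) || en)
= !(en && !req || en)
= !en

!en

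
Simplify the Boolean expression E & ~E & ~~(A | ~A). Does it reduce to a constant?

E & ~E & ~~(A | ~A)
= E & ~E & (A | ~A)   — double negation
= E & ~E   — complement / identity
= 0   — complement

0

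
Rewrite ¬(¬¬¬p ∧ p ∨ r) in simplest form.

¬(¬¬¬p ∧ p ∨ r)
= ¬(¬p ∧ p ∨ r)
= ¬r

¬r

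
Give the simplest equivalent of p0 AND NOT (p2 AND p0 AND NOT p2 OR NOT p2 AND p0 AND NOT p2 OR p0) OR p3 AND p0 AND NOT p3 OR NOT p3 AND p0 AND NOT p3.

p0 AND NOT (p2 AND p0 AND NOT p2 OR NOT p2 AND p0 AND NOT p2 OR p0) OR p3 AND p0 AND NOT p3 OR NOT p3 AND p0 AND NOT p3
= p0 AND NOT (p0 AND NOT p2 OR p0) OR p3 AND p0 AND NOT p3 OR NOT p3 AND p0 AND NOT p3   (distribution)
= p0 AND NOT p0 OR p3 AND p0 AND NOT p3 OR NOT p3 AND p0 AND NOT p3   (absorption)
= p3 AND p0 AND NOT p3 OR NOT p3 AND p0 AND NOT p3   (complement / identity)
= p0 AND NOT p3   (distribution)

p0 AND NOT p3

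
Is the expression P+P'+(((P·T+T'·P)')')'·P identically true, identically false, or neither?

identically true

P+P'+(((P·T+T'·P)')')'·P
= P+P'+((P')')'·P   — distribution
= P+P'+P'·P   — double negation
= P+P'   — complement / identity
= 1   — complement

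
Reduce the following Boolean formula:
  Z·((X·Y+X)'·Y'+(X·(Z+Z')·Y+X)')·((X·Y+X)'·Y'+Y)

Z·X'

Z·((X·Y+X)'·Y'+(X·(Z+Z')·Y+X)')·((X·Y+X)'·Y'+Y)
= Z·((X·(Z+Z')·Y+X)'·Y+(X·Y+X)'·Y')   (distribution)
= Z·((X·Y+X)'·Y+(X·Y+X)'·Y')   (complement / identity)
= Z·(X·Y+X)'   (distribution)
= Z·X'   (absorption)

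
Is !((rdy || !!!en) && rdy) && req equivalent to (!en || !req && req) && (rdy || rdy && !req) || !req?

E1: !((rdy || !!!en) && rdy) && req
    = !((rdy || !en) && rdy) && req   (double negation)
    = !rdy && req   (absorption)
E2: (!en || !req && req) && (rdy || rdy && !req) || !req
    = (!en || !req && req) && rdy || !req   (absorption)
    = !en && rdy || !req   (complement / identity)
These differ: at en=0, rdy=0, req=0, E1 = 0 but E2 = 1.

No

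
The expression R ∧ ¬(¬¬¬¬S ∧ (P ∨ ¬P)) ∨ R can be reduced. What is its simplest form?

R

R ∧ ¬(¬¬¬¬S ∧ (P ∨ ¬P)) ∨ R
= R ∧ ¬¬¬¬¬S ∨ R   [complement / identity]
= R ∧ ¬¬¬S ∨ R   [double negation]
= R ∧ ¬S ∨ R   [double negation]
= R   [absorption]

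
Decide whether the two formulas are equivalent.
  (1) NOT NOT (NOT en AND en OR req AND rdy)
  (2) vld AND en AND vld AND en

No

E1: NOT NOT (NOT en AND en OR req AND rdy)
    = NOT en AND en OR req AND rdy   (double negation)
    = req AND rdy   (complement / identity)
E2: vld AND en AND vld AND en
    = vld AND en   (idempotence)
These differ: at en=1, rdy=0, req=1, vld=1, E1 = 0 but E2 = 1.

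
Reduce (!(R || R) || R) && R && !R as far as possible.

false

(!(R || R) || R) && R && !R
= (!R || R) && R && !R   [idempotence]
= R && !R   [complement / identity]
= false   [complement]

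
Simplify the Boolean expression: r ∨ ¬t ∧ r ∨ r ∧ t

r ∨ ¬t ∧ r ∨ r ∧ t
= r ∨ r
= r

r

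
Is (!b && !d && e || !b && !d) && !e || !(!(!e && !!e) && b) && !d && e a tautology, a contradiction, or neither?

neither

(!b && !d && e || !b && !d) && !e || !(!(!e && !!e) && b) && !d && e
= !b && !d && !e || !(!(!e && !!e) && b) && !d && e   (absorption)
= !b && !d && !e || !((e || !e) && b) && !d && e   (De Morgan)
= !b && !d && !e || !b && !d && e   (complement / identity)
= !b && !d   (distribution)
This depends on b, d, so it is not a constant.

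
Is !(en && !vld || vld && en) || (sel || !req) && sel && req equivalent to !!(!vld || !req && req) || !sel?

E1: !(en && !vld || vld && en) || (sel || !req) && sel && req
    = !en || (sel || !req) && sel && req   [distribution]
    = !en || sel && req   [absorption]
E2: !!(!vld || !req && req) || !sel
    = !vld || !req && req || !sel   [double negation]
    = !vld || !sel   [complement / identity]
These differ: at en=1, req=0, sel=0, vld=0, E1 = 0 but E2 = 1.

No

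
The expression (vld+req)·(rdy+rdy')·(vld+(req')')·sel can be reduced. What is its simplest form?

(vld+req)·sel

(vld+req)·(rdy+rdy')·(vld+(req')')·sel
= (vld+req)·(rdy+rdy')·(vld+req)·sel   — double negation
= (vld+req)·(vld+req)·sel   — complement / identity
= (vld+req)·sel   — idempotence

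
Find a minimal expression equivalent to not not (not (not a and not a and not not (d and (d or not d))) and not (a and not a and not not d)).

a or not d

not not (not (not a and not a and not not (d and (d or not d))) and not (a and not a and not not d))
= not not (not (not a and not a and not not d) and not (a and not a and not not d))
= not (not a and not a and not not d or a and not a and not not d)
= not (not a and not not d)
= a or not d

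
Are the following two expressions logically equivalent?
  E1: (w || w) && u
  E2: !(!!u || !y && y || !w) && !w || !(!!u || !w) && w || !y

E1: (w || w) && u
    = w && u
E2: !(!!u || !y && y || !w) && !w || !(!!u || !w) && w || !y
    = !(!!u || !w) && !w || !(!!u || !w) && w || !y
    = !(!!u || !w) || !y
    = !u && w || !y
These differ: at u=0, w=1, y=0, E1 = 0 but E2 = 1.

No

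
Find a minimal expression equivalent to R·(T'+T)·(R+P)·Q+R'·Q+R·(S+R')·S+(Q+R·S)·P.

R·(T'+T)·(R+P)·Q+R'·Q+R·(S+R')·S+(Q+R·S)·P
= R·(R+P)·Q+R'·Q+R·(S+R')·S+(Q+R·S)·P   (complement / identity)
= R·Q+R'·Q+R·(S+R')·S+(Q+R·S)·P   (absorption)
= Q+R·(S+R')·S+(Q+R·S)·P   (distribution)
= Q+R·S+(Q+R·S)·P   (absorption)
= Q+R·S   (absorption)

Q+R·S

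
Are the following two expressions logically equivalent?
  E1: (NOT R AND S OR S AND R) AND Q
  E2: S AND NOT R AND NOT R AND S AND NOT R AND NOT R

E1: (NOT R AND S OR S AND R) AND Q
    = S AND Q   [distribution]
E2: S AND NOT R AND NOT R AND S AND NOT R AND NOT R
    = S AND NOT R AND NOT R   [idempotence]
    = S AND NOT R   [idempotence]
These differ: at Q=0, R=0, S=1, E1 = 0 but E2 = 1.

No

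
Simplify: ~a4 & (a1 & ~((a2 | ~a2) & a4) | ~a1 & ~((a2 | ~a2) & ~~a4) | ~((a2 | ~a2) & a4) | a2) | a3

~a4 & (a1 & ~((a2 | ~a2) & a4) | ~a1 & ~((a2 | ~a2) & ~~a4) | ~((a2 | ~a2) & a4) | a2) | a3
= ~a4 & (a1 & ~((a2 | ~a2) & a4) | ~a1 & ~((a2 | ~a2) & a4) | ~((a2 | ~a2) & a4) | a2) | a3   — double negation
= ~a4 & (~((a2 | ~a2) & a4) | ~((a2 | ~a2) & a4) | a2) | a3   — distribution
= ~a4 & (~((a2 | ~a2) & a4) | a2) | a3   — idempotence
= ~a4 & (~a4 | a2) | a3   — complement / identity
= ~a4 | a3   — absorption

~a4 | a3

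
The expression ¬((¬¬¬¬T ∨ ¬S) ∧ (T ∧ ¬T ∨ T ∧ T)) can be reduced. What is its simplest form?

¬T

¬((¬¬¬¬T ∨ ¬S) ∧ (T ∧ ¬T ∨ T ∧ T))
= ¬((¬¬T ∨ ¬S) ∧ (T ∧ ¬T ∨ T ∧ T))   [double negation]
= ¬((T ∨ ¬S) ∧ (T ∧ ¬T ∨ T ∧ T))   [double negation]
= ¬((T ∨ ¬S) ∧ T)   [distribution]
= ¬T   [absorption]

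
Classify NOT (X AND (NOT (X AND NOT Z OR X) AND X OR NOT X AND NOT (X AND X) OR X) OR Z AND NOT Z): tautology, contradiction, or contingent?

contingent

NOT (X AND (NOT (X AND NOT Z OR X) AND X OR NOT X AND NOT (X AND X) OR X) OR Z AND NOT Z)
= NOT (X AND (NOT (X AND NOT Z OR X) AND X OR NOT X AND NOT (X AND X) OR X))
= NOT (X AND (NOT X AND X OR NOT X AND NOT (X AND X) OR X))
= NOT (X AND (NOT X AND X OR NOT X AND NOT X OR X))
= NOT (X AND (NOT X OR X))
= NOT X
This depends on X, so it is not a constant.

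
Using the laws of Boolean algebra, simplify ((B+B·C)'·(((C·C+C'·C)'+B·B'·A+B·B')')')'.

((B+B·C)'·(((C·C+C'·C)'+B·B'·A+B·B')')')'
= ((B+B·C)'·(((C·C+C'·C)'+B·B')')')'   — absorption
= ((B+B·C)'·(((C·C+C'·C)')')')'   — complement / identity
= ((B+B·C)'·((C')')')'   — distribution
= B+B·C+(C')'   — De Morgan
= B+(C')'   — absorption
= B+C   — double negation

B+C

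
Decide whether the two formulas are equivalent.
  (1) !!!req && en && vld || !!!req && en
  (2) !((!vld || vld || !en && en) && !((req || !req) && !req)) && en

E1: !!!req && en && vld || !!!req && en
    = !!!req && en   — absorption
    = !req && en   — double negation
E2: !((!vld || vld || !en && en) && !((req || !req) && !req)) && en
    = !((!vld || vld || !en && en) && !!req) && en   — complement / identity
    = !((!vld || vld) && !!req) && en   — complement / identity
    = !!!req && en   — complement / identity
    = !req && en   — double negation
Both reduce to !req && en, so they are equivalent.

Yes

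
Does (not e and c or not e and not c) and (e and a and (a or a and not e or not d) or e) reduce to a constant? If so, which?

yes, False

(not e and c or not e and not c) and (e and a and (a or a and not e or not d) or e)
= not e and (e and a and (a or a and not e or not d) or e)   — distribution
= not e and (e and a and (a or not d) or e)   — absorption
= not e and (e and a or e)   — absorption
= not e and e   — absorption
= False   — complement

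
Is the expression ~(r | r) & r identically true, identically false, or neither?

~(r | r) & r
= ~r & r   [idempotence]
= 0   [complement]

identically false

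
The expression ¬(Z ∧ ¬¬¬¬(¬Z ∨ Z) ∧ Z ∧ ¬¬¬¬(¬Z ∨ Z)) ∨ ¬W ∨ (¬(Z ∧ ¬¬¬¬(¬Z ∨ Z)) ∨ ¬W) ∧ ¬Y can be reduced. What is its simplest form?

¬(Z ∧ ¬¬¬¬(¬Z ∨ Z) ∧ Z ∧ ¬¬¬¬(¬Z ∨ Z)) ∨ ¬W ∨ (¬(Z ∧ ¬¬¬¬(¬Z ∨ Z)) ∨ ¬W) ∧ ¬Y
= ¬(Z ∧ ¬¬¬¬(¬Z ∨ Z)) ∨ ¬W ∨ (¬(Z ∧ ¬¬¬¬(¬Z ∨ Z)) ∨ ¬W) ∧ ¬Y
= ¬(Z ∧ ¬¬¬¬(¬Z ∨ Z)) ∨ ¬W
= ¬(Z ∧ ¬¬(¬Z ∨ Z)) ∨ ¬W
= ¬(Z ∧ (¬Z ∨ Z)) ∨ ¬W
= ¬Z ∨ ¬W

¬Z ∨ ¬W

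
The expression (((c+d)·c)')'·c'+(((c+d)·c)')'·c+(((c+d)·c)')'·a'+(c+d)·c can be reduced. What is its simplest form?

c

(((c+d)·c)')'·c'+(((c+d)·c)')'·c+(((c+d)·c)')'·a'+(c+d)·c
= (((c+d)·c)')'+(((c+d)·c)')'·a'+(c+d)·c   [distribution]
= (((c+d)·c)')'+(c+d)·c   [absorption]
= (c+d)·c+(c+d)·c   [double negation]
= (c+d)·c   [idempotence]
= c   [absorption]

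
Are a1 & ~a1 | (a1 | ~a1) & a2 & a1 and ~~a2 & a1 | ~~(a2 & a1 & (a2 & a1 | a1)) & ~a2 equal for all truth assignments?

E1: a1 & ~a1 | (a1 | ~a1) & a2 & a1
    = a1 & ~a1 | a2 & a1   (complement / identity)
    = a2 & a1   (complement / identity)
E2: ~~a2 & a1 | ~~(a2 & a1 & (a2 & a1 | a1)) & ~a2
    = ~~a2 & a1 | a2 & a1 & (a2 & a1 | a1) & ~a2   (double negation)
    = a2 & a1 | a2 & a1 & (a2 & a1 | a1) & ~a2   (double negation)
    = a2 & a1 | a2 & a1 & ~a2   (absorption)
    = a2 & a1   (absorption)
Both reduce to a2 & a1, so they are equivalent.

Yes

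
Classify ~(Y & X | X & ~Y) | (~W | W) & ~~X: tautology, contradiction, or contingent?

~(Y & X | X & ~Y) | (~W | W) & ~~X
= ~(Y & X | X & ~Y) | (~W | W) & X   (double negation)
= ~X | (~W | W) & X   (distribution)
= ~X | X   (complement / identity)
= 1   (complement)

tautology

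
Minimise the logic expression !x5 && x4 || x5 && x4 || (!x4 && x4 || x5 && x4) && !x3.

x4

!x5 && x4 || x5 && x4 || (!x4 && x4 || x5 && x4) && !x3
= !x5 && x4 || x5 && x4 || x5 && x4 && !x3   — complement / identity
= !x5 && x4 || x5 && x4   — absorption
= x4   — distribution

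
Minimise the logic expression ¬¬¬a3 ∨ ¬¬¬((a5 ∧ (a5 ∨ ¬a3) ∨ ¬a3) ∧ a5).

¬a3 ∨ ¬a5

¬¬¬a3 ∨ ¬¬¬((a5 ∧ (a5 ∨ ¬a3) ∨ ¬a3) ∧ a5)
= ¬¬¬a3 ∨ ¬¬¬((a5 ∨ ¬a3) ∧ a5)   (absorption)
= ¬¬¬a3 ∨ ¬((a5 ∨ ¬a3) ∧ a5)   (double negation)
= ¬¬¬a3 ∨ ¬a5   (absorption)
= ¬a3 ∨ ¬a5   (double negation)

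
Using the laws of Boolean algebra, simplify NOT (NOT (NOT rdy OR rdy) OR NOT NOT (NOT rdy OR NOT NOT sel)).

rdy AND NOT sel

NOT (NOT (NOT rdy OR rdy) OR NOT NOT (NOT rdy OR NOT NOT sel))
= (NOT rdy OR rdy) AND NOT (NOT rdy OR NOT NOT sel)   [De Morgan]
= (NOT rdy OR rdy) AND rdy AND NOT sel   [De Morgan]
= rdy AND NOT sel   [complement / identity]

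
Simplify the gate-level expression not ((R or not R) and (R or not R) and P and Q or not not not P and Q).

not Q

not ((R or not R) and (R or not R) and P and Q or not not not P and Q)
= not ((R or not R) and (R or not R) and P and Q or not P and Q)
= not ((R or not R) and P and Q or not P and Q)
= not (P and Q or not P and Q)
= not Q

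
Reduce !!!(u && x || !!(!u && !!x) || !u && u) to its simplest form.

!x

!!!(u && x || !!(!u && !!x) || !u && u)
= !!!(u && x || !!(!u && !!x))   — complement / identity
= !(u && x || !!(!u && !!x))   — double negation
= !(u && x || !u && !!x)   — double negation
= !(u && x || !u && x)   — double negation
= !x   — distribution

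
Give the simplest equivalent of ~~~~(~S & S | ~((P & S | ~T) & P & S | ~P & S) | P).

~~~~(~S & S | ~((P & S | ~T) & P & S | ~P & S) | P)
= ~~~~(~S & S | ~(P & S | ~P & S) | P)   (absorption)
= ~~~~(~(P & S | ~P & S) | P)   (complement / identity)
= ~~(~(P & S | ~P & S) | P)   (double negation)
= ~~(~S | P)   (distribution)
= ~S | P   (double negation)

~S | P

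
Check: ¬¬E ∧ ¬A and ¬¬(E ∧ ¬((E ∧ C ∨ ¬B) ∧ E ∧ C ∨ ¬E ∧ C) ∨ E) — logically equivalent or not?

E1: ¬¬E ∧ ¬A
    = E ∧ ¬A   — double negation
E2: ¬¬(E ∧ ¬((E ∧ C ∨ ¬B) ∧ E ∧ C ∨ ¬E ∧ C) ∨ E)
    = ¬¬(E ∧ ¬(E ∧ C ∨ ¬E ∧ C) ∨ E)   — absorption
    = ¬¬(E ∧ ¬C ∨ E)   — distribution
    = ¬¬E   — absorption
    = E   — double negation
These differ: at A=1, B=0, C=0, E=1, E1 = 0 but E2 = 1.

No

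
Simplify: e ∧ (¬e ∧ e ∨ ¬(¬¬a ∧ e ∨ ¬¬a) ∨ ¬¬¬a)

e ∧ (¬e ∧ e ∨ ¬(¬¬a ∧ e ∨ ¬¬a) ∨ ¬¬¬a)
= e ∧ (¬(¬¬a ∧ e ∨ ¬¬a) ∨ ¬¬¬a)   — complement / identity
= e ∧ (¬¬¬a ∨ ¬¬¬a)   — absorption
= e ∧ ¬¬¬a   — idempotence
= e ∧ ¬a   — double negation

e ∧ ¬a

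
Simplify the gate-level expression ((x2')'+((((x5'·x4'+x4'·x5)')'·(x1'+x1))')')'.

((x2')'+((((x5'·x4'+x4'·x5)')'·(x1'+x1))')')'
= ((x2')'+((((x4')')'·(x1'+x1))')')'   — distribution
= ((x2')'+((((x4')')')')')'   — complement / identity
= ((x2')'+((x4')')')'   — double negation
= x2'·(x4')'   — De Morgan
= x2'·x4   — double negation

x2'·x4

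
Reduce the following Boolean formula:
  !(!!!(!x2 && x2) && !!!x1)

x1

!(!!!(!x2 && x2) && !!!x1)
= !(!!!(!x2 && x2) && !x1)   (double negation)
= !(!(!x2 && x2) && !x1)   (double negation)
= !x2 && x2 || x1   (De Morgan)
= x1   (complement / identity)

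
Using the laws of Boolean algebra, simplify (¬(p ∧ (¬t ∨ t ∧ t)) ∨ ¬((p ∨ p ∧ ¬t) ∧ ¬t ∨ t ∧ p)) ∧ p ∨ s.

(¬(p ∧ (¬t ∨ t ∧ t)) ∨ ¬((p ∨ p ∧ ¬t) ∧ ¬t ∨ t ∧ p)) ∧ p ∨ s
= (¬(p ∧ (¬t ∨ t ∧ t)) ∨ ¬(p ∧ ¬t ∨ t ∧ p)) ∧ p ∨ s   [absorption]
= (¬(p ∧ (¬t ∨ t ∧ t)) ∨ ¬(p ∧ (¬t ∨ t))) ∧ p ∨ s   [distribution]
= (¬(p ∧ (¬t ∨ t)) ∨ ¬(p ∧ (¬t ∨ t))) ∧ p ∨ s   [idempotence]
= ¬(p ∧ (¬t ∨ t)) ∧ p ∨ s   [idempotence]
= ¬p ∧ p ∨ s   [complement / identity]
= s   [complement / identity]

s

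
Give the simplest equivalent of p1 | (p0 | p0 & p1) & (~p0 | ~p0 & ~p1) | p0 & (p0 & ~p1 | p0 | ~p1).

p1 | (p0 | p0 & p1) & (~p0 | ~p0 & ~p1) | p0 & (p0 & ~p1 | p0 | ~p1)
= p1 | (p0 | p0 & p1) & (~p0 | ~p0 & ~p1) | p0 & (p0 | ~p1)
= p1 | (p0 | p0 & p1) & ~p0 | p0 & (p0 | ~p1)
= p1 | p0 & ~p0 | p0 & (p0 | ~p1)
= p1 | p0 & (p0 | ~p1)
= p1 | p0

p1 | p0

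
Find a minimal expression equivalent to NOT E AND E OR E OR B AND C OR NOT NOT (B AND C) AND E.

E OR B AND C

NOT E AND E OR E OR B AND C OR NOT NOT (B AND C) AND E
= NOT E AND E OR E OR B AND C OR B AND C AND E   — double negation
= E OR B AND C OR B AND C AND E   — complement / identity
= E OR B AND C   — absorption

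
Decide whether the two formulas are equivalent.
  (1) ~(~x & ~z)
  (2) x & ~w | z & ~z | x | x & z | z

Yes

E1: ~(~x & ~z)
    = x | z   — De Morgan
E2: x & ~w | z & ~z | x | x & z | z
    = x & ~w | x | x & z | z   — complement / identity
    = x & ~w | x | z   — absorption
    = x | z   — absorption
Both reduce to x | z, so they are equivalent.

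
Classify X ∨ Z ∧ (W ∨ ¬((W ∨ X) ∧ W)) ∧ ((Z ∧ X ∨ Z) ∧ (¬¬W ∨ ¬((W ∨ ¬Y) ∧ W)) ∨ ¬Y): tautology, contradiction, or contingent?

X ∨ Z ∧ (W ∨ ¬((W ∨ X) ∧ W)) ∧ ((Z ∧ X ∨ Z) ∧ (¬¬W ∨ ¬((W ∨ ¬Y) ∧ W)) ∨ ¬Y)
= X ∨ Z ∧ (W ∨ ¬((W ∨ X) ∧ W)) ∧ (Z ∧ (¬¬W ∨ ¬((W ∨ ¬Y) ∧ W)) ∨ ¬Y)   [absorption]
= X ∨ Z ∧ (W ∨ ¬W) ∧ (Z ∧ (¬¬W ∨ ¬((W ∨ ¬Y) ∧ W)) ∨ ¬Y)   [absorption]
= X ∨ Z ∧ (W ∨ ¬W) ∧ (Z ∧ (W ∨ ¬((W ∨ ¬Y) ∧ W)) ∨ ¬Y)   [double negation]
= X ∨ Z ∧ (W ∨ ¬W) ∧ (Z ∧ (W ∨ ¬W) ∨ ¬Y)   [absorption]
= X ∨ Z ∧ (W ∨ ¬W)   [absorption]
= X ∨ Z   [complement / identity]
This depends on X, Z, so it is not a constant.

contingent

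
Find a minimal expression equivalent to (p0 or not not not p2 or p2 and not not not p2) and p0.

(p0 or not not not p2 or p2 and not not not p2) and p0
= (p0 or not p2 or p2 and not not not p2) and p0   — double negation
= (p0 or not p2 or p2 and not p2) and p0   — double negation
= (p0 or not p2) and p0   — complement / identity
= p0   — absorption

p0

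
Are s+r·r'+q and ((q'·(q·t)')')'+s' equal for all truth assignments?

E1: s+r·r'+q
    = s+q   — complement / identity
E2: ((q'·(q·t)')')'+s'
    = (q+q·t)'+s'   — De Morgan
    = q'+s'   — absorption
These differ: at q=1, r=0, s=1, t=1, E1 = 1 but E2 = 0.

No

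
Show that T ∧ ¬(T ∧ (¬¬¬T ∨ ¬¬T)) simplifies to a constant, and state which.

T ∧ ¬(T ∧ (¬¬¬T ∨ ¬¬T))
= T ∧ ¬(T ∧ (¬T ∨ ¬¬T))   — double negation
= T ∧ ¬(T ∧ (¬T ∨ T))   — double negation
= T ∧ ¬T   — complement / identity
= False   — complement

False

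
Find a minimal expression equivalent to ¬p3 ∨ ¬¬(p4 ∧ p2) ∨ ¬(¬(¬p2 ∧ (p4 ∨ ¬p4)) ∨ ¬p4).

¬p3 ∨ ¬¬(p4 ∧ p2) ∨ ¬(¬(¬p2 ∧ (p4 ∨ ¬p4)) ∨ ¬p4)
= ¬p3 ∨ ¬¬(p4 ∧ p2) ∨ ¬(¬¬p2 ∨ ¬p4)
= ¬p3 ∨ p4 ∧ p2 ∨ ¬(¬¬p2 ∨ ¬p4)
= ¬p3 ∨ p4 ∧ p2 ∨ ¬p2 ∧ p4
= ¬p3 ∨ p4

¬p3 ∨ p4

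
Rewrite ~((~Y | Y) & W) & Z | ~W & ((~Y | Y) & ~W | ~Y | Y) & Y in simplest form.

~((~Y | Y) & W) & Z | ~W & ((~Y | Y) & ~W | ~Y | Y) & Y
= ~W & Z | ~W & ((~Y | Y) & ~W | ~Y | Y) & Y
= ~W & Z | ~W & (~Y | Y) & Y
= ~W & Z | ~W & Y
= ~W & (Z | Y)

~W & (Z | Y)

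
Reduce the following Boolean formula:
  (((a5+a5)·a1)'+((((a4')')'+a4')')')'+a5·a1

(((a5+a5)·a1)'+((((a4')')'+a4')')')'+a5·a1
= ((a5·a1)'+((((a4')')'+a4')')')'+a5·a1   (idempotence)
= ((a5·a1)'+((a4'+a4')')')'+a5·a1   (double negation)
= ((a5·a1)'+((a4')')')'+a5·a1   (idempotence)
= ((a5·a1)'+a4')'+a5·a1   (double negation)
= a5·a1·a4+a5·a1   (De Morgan)
= a5·a1   (absorption)

a5·a1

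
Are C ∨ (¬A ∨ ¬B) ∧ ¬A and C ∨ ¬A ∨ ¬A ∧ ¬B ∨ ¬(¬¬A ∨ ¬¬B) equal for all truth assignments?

E1: C ∨ (¬A ∨ ¬B) ∧ ¬A
    = C ∨ ¬A   — absorption
E2: C ∨ ¬A ∨ ¬A ∧ ¬B ∨ ¬(¬¬A ∨ ¬¬B)
    = C ∨ ¬A ∨ ¬A ∧ ¬B ∨ ¬A ∧ ¬B   — De Morgan
    = C ∨ ¬A ∨ ¬A ∧ ¬B   — idempotence
    = C ∨ ¬A   — absorption
Both reduce to C ∨ ¬A, so they are equivalent.

Yes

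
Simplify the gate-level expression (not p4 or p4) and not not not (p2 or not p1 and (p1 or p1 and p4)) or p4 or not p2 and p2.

(not p4 or p4) and not not not (p2 or not p1 and (p1 or p1 and p4)) or p4 or not p2 and p2
= not not not (p2 or not p1 and (p1 or p1 and p4)) or p4 or not p2 and p2   [complement / identity]
= not not not (p2 or not p1 and p1) or p4 or not p2 and p2   [absorption]
= not (p2 or not p1 and p1) or p4 or not p2 and p2   [double negation]
= not (p2 or not p1 and p1) or p4   [complement / identity]
= not p2 or p4   [complement / identity]

not p2 or p4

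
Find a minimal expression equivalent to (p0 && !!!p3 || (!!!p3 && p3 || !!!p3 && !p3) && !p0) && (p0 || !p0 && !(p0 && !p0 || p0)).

!p3

(p0 && !!!p3 || (!!!p3 && p3 || !!!p3 && !p3) && !p0) && (p0 || !p0 && !(p0 && !p0 || p0))
= (p0 && !!!p3 || (!!!p3 && p3 || !!!p3 && !p3) && !p0) && (p0 || !p0 && !p0)   (complement / identity)
= (p0 && !!!p3 || !!!p3 && !p0) && (p0 || !p0 && !p0)   (distribution)
= (p0 && !!!p3 || !!!p3 && !p0) && (p0 || !p0)   (idempotence)
= !!!p3 && (p0 || !p0)   (distribution)
= !!!p3   (complement / identity)
= !p3   (double negation)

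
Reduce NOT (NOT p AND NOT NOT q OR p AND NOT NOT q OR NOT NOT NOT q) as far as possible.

NOT (NOT p AND NOT NOT q OR p AND NOT NOT q OR NOT NOT NOT q)
= NOT (NOT NOT q OR NOT NOT NOT q)   — distribution
= NOT (NOT NOT q OR NOT q)   — double negation
= NOT q AND q   — De Morgan
= FALSE   — complement

FALSE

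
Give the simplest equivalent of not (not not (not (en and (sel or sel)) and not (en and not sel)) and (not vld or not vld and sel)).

not (not not (not (en and (sel or sel)) and not (en and not sel)) and (not vld or not vld and sel))
= not (not (en and (sel or sel) or en and not sel) and (not vld or not vld and sel))   (De Morgan)
= not (not (en and (sel or sel) or en and not sel) and not vld)   (absorption)
= en and (sel or sel) or en and not sel or vld   (De Morgan)
= en and sel or en and not sel or vld   (idempotence)
= en or vld   (distribution)

en or vld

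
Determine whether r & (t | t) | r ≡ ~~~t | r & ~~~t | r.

No

E1: r & (t | t) | r
    = r & t | r   (idempotence)
    = r   (absorption)
E2: ~~~t | r & ~~~t | r
    = ~t | r & ~~~t | r   (double negation)
    = ~t | r & ~t | r   (double negation)
    = ~t | r   (absorption)
These differ: at r=0, t=0, E1 = 0 but E2 = 1.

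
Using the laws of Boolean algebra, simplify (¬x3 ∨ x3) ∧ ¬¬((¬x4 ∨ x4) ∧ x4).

(¬x3 ∨ x3) ∧ ¬¬((¬x4 ∨ x4) ∧ x4)
= (¬x3 ∨ x3) ∧ ¬¬x4   — complement / identity
= (¬x3 ∨ x3) ∧ x4   — double negation
= x4   — complement / identity

x4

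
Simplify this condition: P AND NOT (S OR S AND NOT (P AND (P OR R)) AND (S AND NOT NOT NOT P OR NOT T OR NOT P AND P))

P AND NOT (S OR S AND NOT (P AND (P OR R)) AND (S AND NOT NOT NOT P OR NOT T OR NOT P AND P))
= P AND NOT (S OR S AND NOT P AND (S AND NOT NOT NOT P OR NOT T OR NOT P AND P))   (absorption)
= P AND NOT (S OR S AND NOT P AND (S AND NOT P OR NOT T OR NOT P AND P))   (double negation)
= P AND NOT (S OR S AND NOT P AND (S AND NOT P OR NOT T))   (complement / identity)
= P AND NOT (S OR S AND NOT P)   (absorption)
= P AND NOT S   (absorption)

P AND NOT S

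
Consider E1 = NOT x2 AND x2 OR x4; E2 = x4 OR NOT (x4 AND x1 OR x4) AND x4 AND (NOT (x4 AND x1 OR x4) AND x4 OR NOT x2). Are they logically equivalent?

Yes

E1: NOT x2 AND x2 OR x4
    = x4
E2: x4 OR NOT (x4 AND x1 OR x4) AND x4 AND (NOT (x4 AND x1 OR x4) AND x4 OR NOT x2)
    = x4 OR NOT (x4 AND x1 OR x4) AND x4
    = x4 OR NOT x4 AND x4
    = x4
Both reduce to x4, so they are equivalent.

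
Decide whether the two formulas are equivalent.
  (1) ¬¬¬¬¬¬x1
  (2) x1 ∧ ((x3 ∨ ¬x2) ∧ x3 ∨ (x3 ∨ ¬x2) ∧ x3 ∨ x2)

No

E1: ¬¬¬¬¬¬x1
    = ¬¬¬¬x1   — double negation
    = ¬¬x1   — double negation
    = x1   — double negation
E2: x1 ∧ ((x3 ∨ ¬x2) ∧ x3 ∨ (x3 ∨ ¬x2) ∧ x3 ∨ x2)
    = x1 ∧ ((x3 ∨ ¬x2) ∧ x3 ∨ x2)   — idempotence
    = x1 ∧ (x3 ∨ x2)   — absorption
These differ: at x1=1, x2=0, x3=0, E1 = 1 but E2 = 0.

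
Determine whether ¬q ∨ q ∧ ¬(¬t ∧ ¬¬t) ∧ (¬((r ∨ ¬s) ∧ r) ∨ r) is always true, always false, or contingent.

¬q ∨ q ∧ ¬(¬t ∧ ¬¬t) ∧ (¬((r ∨ ¬s) ∧ r) ∨ r)
= ¬q ∨ q ∧ (t ∨ ¬t) ∧ (¬((r ∨ ¬s) ∧ r) ∨ r)   (De Morgan)
= ¬q ∨ q ∧ (¬((r ∨ ¬s) ∧ r) ∨ r)   (complement / identity)
= ¬q ∨ q ∧ (¬r ∨ r)   (absorption)
= ¬q ∨ q   (complement / identity)
= True   (complement)

always true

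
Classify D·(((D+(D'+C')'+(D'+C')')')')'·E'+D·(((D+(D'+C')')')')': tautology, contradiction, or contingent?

contradiction

D·(((D+(D'+C')'+(D'+C')')')')'·E'+D·(((D+(D'+C')')')')'
= D·(((D+(D'+C')')')')'·E'+D·(((D+(D'+C')')')')'   [idempotence]
= D·(((D+(D'+C')')')')'   [absorption]
= D·(((D+D·C)')')'   [De Morgan]
= D·((D')')'   [absorption]
= D·D'   [double negation]
= 0   [complement]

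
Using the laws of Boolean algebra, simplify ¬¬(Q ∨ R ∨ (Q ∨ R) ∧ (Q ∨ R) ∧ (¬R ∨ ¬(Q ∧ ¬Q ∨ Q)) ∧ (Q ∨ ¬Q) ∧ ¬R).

Q ∨ R

¬¬(Q ∨ R ∨ (Q ∨ R) ∧ (Q ∨ R) ∧ (¬R ∨ ¬(Q ∧ ¬Q ∨ Q)) ∧ (Q ∨ ¬Q) ∧ ¬R)
= ¬¬(Q ∨ R ∨ (Q ∨ R) ∧ (¬R ∨ ¬(Q ∧ ¬Q ∨ Q)) ∧ (Q ∨ ¬Q) ∧ ¬R)
= ¬¬(Q ∨ R ∨ (Q ∨ R) ∧ (¬R ∨ ¬(Q ∧ ¬Q ∨ Q)) ∧ ¬R)
= ¬¬(Q ∨ R ∨ (Q ∨ R) ∧ (¬R ∨ ¬Q) ∧ ¬R)
= ¬¬(Q ∨ R ∨ (Q ∨ R) ∧ ¬R)
= ¬¬(Q ∨ R)
= Q ∨ R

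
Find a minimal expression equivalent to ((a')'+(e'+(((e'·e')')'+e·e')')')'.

((a')'+(e'+(((e'·e')')'+e·e')')')'
= ((a')'+(e'+(e'·e'+e·e')')')'   [double negation]
= ((a')'+e·(e'·e'+e·e'))'   [De Morgan]
= ((a')'+e·e')'   [distribution]
= ((a')')'   [complement / identity]
= a'   [double negation]

a'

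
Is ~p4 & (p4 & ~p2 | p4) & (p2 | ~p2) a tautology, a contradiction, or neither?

contradiction

~p4 & (p4 & ~p2 | p4) & (p2 | ~p2)
= ~p4 & (p4 & ~p2 | p4)   — complement / identity
= ~p4 & p4   — absorption
= 0   — complement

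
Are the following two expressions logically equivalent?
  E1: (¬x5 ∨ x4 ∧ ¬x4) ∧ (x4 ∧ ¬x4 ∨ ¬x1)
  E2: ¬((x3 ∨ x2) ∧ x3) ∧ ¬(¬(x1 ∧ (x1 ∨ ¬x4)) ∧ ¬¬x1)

No

E1: (¬x5 ∨ x4 ∧ ¬x4) ∧ (x4 ∧ ¬x4 ∨ ¬x1)
    = ¬x5 ∧ ¬x1 ∨ x4 ∧ ¬x4
    = ¬x5 ∧ ¬x1
E2: ¬((x3 ∨ x2) ∧ x3) ∧ ¬(¬(x1 ∧ (x1 ∨ ¬x4)) ∧ ¬¬x1)
    = ¬x3 ∧ ¬(¬(x1 ∧ (x1 ∨ ¬x4)) ∧ ¬¬x1)
    = ¬x3 ∧ (x1 ∧ (x1 ∨ ¬x4) ∨ ¬x1)
    = ¬x3 ∧ (x1 ∨ ¬x1)
    = ¬x3
These differ: at x1=0, x2=1, x3=1, x4=1, x5=0, E1 = 1 but E2 = 0.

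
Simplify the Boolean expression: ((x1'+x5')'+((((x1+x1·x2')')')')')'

((x1'+x5')'+((((x1+x1·x2')')')')')'
= ((x1'+x5')'+((x1+x1·x2')')')'
= ((x1'+x5')'+(x1')')'
= (x1'+x5')·x1'
= x1'

x1'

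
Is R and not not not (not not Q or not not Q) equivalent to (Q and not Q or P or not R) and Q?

E1: R and not not not (not not Q or not not Q)
    = R and not not (not Q and not Q)   (De Morgan)
    = R and not (Q or Q)   (De Morgan)
    = R and not Q   (idempotence)
E2: (Q and not Q or P or not R) and Q
    = (P or not R) and Q   (complement / identity)
These differ: at P=1, Q=1, R=0, E1 = 0 but E2 = 1.

No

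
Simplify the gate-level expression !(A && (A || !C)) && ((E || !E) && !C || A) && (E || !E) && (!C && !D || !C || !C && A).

!(A && (A || !C)) && ((E || !E) && !C || A) && (E || !E) && (!C && !D || !C || !C && A)
= !(A && (A || !C)) && ((E || !E) && !C || A) && (E || !E) && (!C || !C && A)   — absorption
= !A && ((E || !E) && !C || A) && (E || !E) && (!C || !C && A)   — absorption
= !A && ((E || !E) && !C || A) && (E || !E) && !C   — absorption
= !A && (E || !E) && !C   — absorption
= !A && !C   — complement / identity

!A && !C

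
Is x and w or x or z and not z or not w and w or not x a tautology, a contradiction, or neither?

tautology

x and w or x or z and not z or not w and w or not x
= x or z and not z or not w and w or not x   (absorption)
= x or z and not z or not x   (complement / identity)
= x or not x   (complement / identity)
= True   (complement)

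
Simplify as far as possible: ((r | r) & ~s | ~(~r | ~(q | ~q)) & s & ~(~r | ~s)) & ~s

r & ~s

((r | r) & ~s | ~(~r | ~(q | ~q)) & s & ~(~r | ~s)) & ~s
= (r & ~s | ~(~r | ~(q | ~q)) & s & ~(~r | ~s)) & ~s   [idempotence]
= (r & ~s | ~(~r | ~(q | ~q)) & s & r & s) & ~s   [De Morgan]
= (r & ~s | r & (q | ~q) & s & r & s) & ~s   [De Morgan]
= (r & ~s | r & s & r & s) & ~s   [complement / identity]
= (r & ~s | r & s) & ~s   [idempotence]
= r & ~s   [distribution]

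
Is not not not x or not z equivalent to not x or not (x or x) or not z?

E1: not not not x or not z
    = not x or not z
E2: not x or not (x or x) or not z
    = not x or not x or not z
    = not x or not z
Both reduce to not x or not z, so they are equivalent.

Yes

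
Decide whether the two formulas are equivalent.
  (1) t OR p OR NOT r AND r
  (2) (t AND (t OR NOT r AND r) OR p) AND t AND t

No

E1: t OR p OR NOT r AND r
    = t OR p
E2: (t AND (t OR NOT r AND r) OR p) AND t AND t
    = (t AND t OR p) AND t AND t
    = t AND t
    = t
These differ: at p=1, r=0, t=0, E1 = 1 but E2 = 0.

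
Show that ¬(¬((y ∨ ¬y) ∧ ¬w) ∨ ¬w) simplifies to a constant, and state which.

¬(¬((y ∨ ¬y) ∧ ¬w) ∨ ¬w)
= (y ∨ ¬y) ∧ ¬w ∧ w   — De Morgan
= ¬w ∧ w   — complement / identity
= False   — complement

False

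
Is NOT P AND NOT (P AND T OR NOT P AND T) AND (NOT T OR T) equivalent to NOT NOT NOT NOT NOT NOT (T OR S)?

No

E1: NOT P AND NOT (P AND T OR NOT P AND T) AND (NOT T OR T)
    = NOT P AND NOT T AND (NOT T OR T)   — distribution
    = NOT P AND NOT T   — complement / identity
E2: NOT NOT NOT NOT NOT NOT (T OR S)
    = NOT NOT NOT NOT (T OR S)   — double negation
    = NOT NOT (T OR S)   — double negation
    = T OR S   — double negation
These differ: at P=1, S=0, T=1, E1 = 0 but E2 = 1.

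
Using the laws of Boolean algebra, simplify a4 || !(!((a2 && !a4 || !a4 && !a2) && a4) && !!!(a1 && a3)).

a4 || !(!((a2 && !a4 || !a4 && !a2) && a4) && !!!(a1 && a3))
= a4 || (a2 && !a4 || !a4 && !a2) && a4 || !!(a1 && a3)   (De Morgan)
= a4 || !a4 && a4 || !!(a1 && a3)   (distribution)
= a4 || !!(a1 && a3)   (complement / identity)
= a4 || a1 && a3   (double negation)

a4 || a1 && a3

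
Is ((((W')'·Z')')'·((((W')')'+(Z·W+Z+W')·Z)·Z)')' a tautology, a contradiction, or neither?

((((W')'·Z')')'·((((W')')'+(Z·W+Z+W')·Z)·Z)')'
= ((W')'·Z')'+(((W')')'+(Z·W+Z+W')·Z)·Z   [De Morgan]
= W'+Z+(((W')')'+(Z·W+Z+W')·Z)·Z   [De Morgan]
= W'+Z+(W'+(Z·W+Z+W')·Z)·Z   [double negation]
= W'+Z+(W'+(Z+W')·Z)·Z   [absorption]
= W'+Z+(W'+Z)·Z   [absorption]
= W'+Z   [absorption]
This depends on W, Z, so it is not a constant.

neither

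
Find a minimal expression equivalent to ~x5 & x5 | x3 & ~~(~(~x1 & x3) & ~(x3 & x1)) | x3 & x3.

~x5 & x5 | x3 & ~~(~(~x1 & x3) & ~(x3 & x1)) | x3 & x3
= ~x5 & x5 | x3 & ~(~x1 & x3 | x3 & x1) | x3 & x3   (De Morgan)
= ~x5 & x5 | x3 & ~x3 | x3 & x3   (distribution)
= x3 & ~x3 | x3 & x3   (complement / identity)
= x3   (distribution)

x3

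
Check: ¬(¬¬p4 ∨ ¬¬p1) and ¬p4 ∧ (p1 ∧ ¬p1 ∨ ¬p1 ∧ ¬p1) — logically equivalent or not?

Yes

E1: ¬(¬¬p4 ∨ ¬¬p1)
    = ¬p4 ∧ ¬p1
E2: ¬p4 ∧ (p1 ∧ ¬p1 ∨ ¬p1 ∧ ¬p1)
    = ¬p4 ∧ ¬p1
Both reduce to ¬p4 ∧ ¬p1, so they are equivalent.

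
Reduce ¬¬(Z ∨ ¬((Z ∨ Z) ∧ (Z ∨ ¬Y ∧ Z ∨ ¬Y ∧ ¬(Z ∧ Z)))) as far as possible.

¬¬(Z ∨ ¬((Z ∨ Z) ∧ (Z ∨ ¬Y ∧ Z ∨ ¬Y ∧ ¬(Z ∧ Z))))
= Z ∨ ¬((Z ∨ Z) ∧ (Z ∨ ¬Y ∧ Z ∨ ¬Y ∧ ¬(Z ∧ Z)))
= Z ∨ ¬(Z ∧ (¬Y ∧ Z ∨ ¬Y ∧ ¬(Z ∧ Z)) ∨ Z)
= Z ∨ ¬(Z ∧ (¬Y ∧ Z ∨ ¬Y ∧ ¬Z) ∨ Z)
= Z ∨ ¬(Z ∧ ¬Y ∨ Z)
= Z ∨ ¬Z
= True

True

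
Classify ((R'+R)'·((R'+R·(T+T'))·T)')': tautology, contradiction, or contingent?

((R'+R)'·((R'+R·(T+T'))·T)')'
= R'+R+(R'+R·(T+T'))·T   — De Morgan
= R'+R+(R'+R)·T   — complement / identity
= R'+R   — absorption
= 1   — complement

tautology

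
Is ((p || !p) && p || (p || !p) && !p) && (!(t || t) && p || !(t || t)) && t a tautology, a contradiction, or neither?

((p || !p) && p || (p || !p) && !p) && (!(t || t) && p || !(t || t)) && t
= ((p || !p) && p || (p || !p) && !p) && !(t || t) && t   [absorption]
= ((p || !p) && p || (p || !p) && !p) && !t && t   [idempotence]
= (p || !p) && !t && t   [distribution]
= !t && t   [complement / identity]
= false   [complement]

contradiction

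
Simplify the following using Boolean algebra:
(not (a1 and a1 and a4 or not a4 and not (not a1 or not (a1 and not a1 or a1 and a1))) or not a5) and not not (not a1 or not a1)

not a1

(not (a1 and a1 and a4 or not a4 and not (not a1 or not (a1 and not a1 or a1 and a1))) or not a5) and not not (not a1 or not a1)
= (not (a1 and a1 and a4 or not a4 and not (not a1 or not a1)) or not a5) and not not (not a1 or not a1)   (distribution)
= (not (a1 and a1 and a4 or not a4 and a1 and a1) or not a5) and not not (not a1 or not a1)   (De Morgan)
= (not (a1 and a1 and a4 or not a4 and a1 and a1) or not a5) and not (a1 and a1)   (De Morgan)
= (not (a1 and a1) or not a5) and not (a1 and a1)   (distribution)
= not (a1 and a1)   (absorption)
= not a1   (idempotence)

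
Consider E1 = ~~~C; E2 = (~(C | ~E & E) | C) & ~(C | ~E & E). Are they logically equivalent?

E1: ~~~C
    = ~C   [double negation]
E2: (~(C | ~E & E) | C) & ~(C | ~E & E)
    = ~(C | ~E & E)   [absorption]
    = ~C   [complement / identity]
Both reduce to ~C, so they are equivalent.

Yes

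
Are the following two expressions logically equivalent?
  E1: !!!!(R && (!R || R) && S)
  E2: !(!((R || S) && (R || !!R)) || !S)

Yes

E1: !!!!(R && (!R || R) && S)
    = !!(R && (!R || R) && S)   (double negation)
    = !!(R && S)   (complement / identity)
    = R && S   (double negation)
E2: !(!((R || S) && (R || !!R)) || !S)
    = !(!((R || S) && (R || R)) || !S)   (double negation)
    = !(!((R || S) && R) || !S)   (idempotence)
    = (R || S) && R && S   (De Morgan)
    = R && S   (absorption)
Both reduce to R && S, so they are equivalent.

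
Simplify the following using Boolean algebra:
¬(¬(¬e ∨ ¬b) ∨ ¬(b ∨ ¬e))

¬e

¬(¬(¬e ∨ ¬b) ∨ ¬(b ∨ ¬e))
= (¬e ∨ ¬b) ∧ (b ∨ ¬e)
= ¬e ∨ ¬b ∧ b
= ¬e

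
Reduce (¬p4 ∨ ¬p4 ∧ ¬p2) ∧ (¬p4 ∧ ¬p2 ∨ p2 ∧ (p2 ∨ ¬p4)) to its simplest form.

¬p4

(¬p4 ∨ ¬p4 ∧ ¬p2) ∧ (¬p4 ∧ ¬p2 ∨ p2 ∧ (p2 ∨ ¬p4))
= (¬p4 ∨ ¬p4 ∧ ¬p2) ∧ (¬p4 ∧ ¬p2 ∨ p2)   [absorption]
= ¬p4 ∧ p2 ∨ ¬p4 ∧ ¬p2   [distribution]
= ¬p4   [distribution]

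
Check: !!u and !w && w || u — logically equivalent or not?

E1: !!u
    = u   (double negation)
E2: !w && w || u
    = u   (complement / identity)
Both reduce to u, so they are equivalent.

Yes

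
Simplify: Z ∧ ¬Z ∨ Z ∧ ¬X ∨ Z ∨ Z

Z

Z ∧ ¬Z ∨ Z ∧ ¬X ∨ Z ∨ Z
= Z ∧ ¬X ∨ Z ∨ Z   — complement / identity
= Z ∧ ¬X ∨ Z   — idempotence
= Z   — absorption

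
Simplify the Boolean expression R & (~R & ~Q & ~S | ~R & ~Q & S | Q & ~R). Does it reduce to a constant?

R & (~R & ~Q & ~S | ~R & ~Q & S | Q & ~R)
= R & (~R & ~Q | Q & ~R)
= R & ~R
= 0

0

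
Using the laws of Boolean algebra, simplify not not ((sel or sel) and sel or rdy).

sel or rdy

not not ((sel or sel) and sel or rdy)
= not not (sel and sel or rdy)   — idempotence
= sel and sel or rdy   — double negation
= sel or rdy   — idempotence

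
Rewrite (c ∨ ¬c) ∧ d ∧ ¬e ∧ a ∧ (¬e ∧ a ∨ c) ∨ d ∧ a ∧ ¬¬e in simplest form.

d ∧ a

(c ∨ ¬c) ∧ d ∧ ¬e ∧ a ∧ (¬e ∧ a ∨ c) ∨ d ∧ a ∧ ¬¬e
= (c ∨ ¬c) ∧ d ∧ ¬e ∧ a ∨ d ∧ a ∧ ¬¬e
= d ∧ ¬e ∧ a ∨ d ∧ a ∧ ¬¬e
= d ∧ ¬e ∧ a ∨ d ∧ a ∧ e
= d ∧ (¬e ∧ a ∨ a ∧ e)
= d ∧ a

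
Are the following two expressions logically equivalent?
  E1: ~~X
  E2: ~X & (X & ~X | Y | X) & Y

E1: ~~X
    = X   [double negation]
E2: ~X & (X & ~X | Y | X) & Y
    = ~X & (Y | X) & Y   [complement / identity]
    = ~X & Y   [absorption]
These differ: at X=1, Y=1, E1 = 1 but E2 = 0.

No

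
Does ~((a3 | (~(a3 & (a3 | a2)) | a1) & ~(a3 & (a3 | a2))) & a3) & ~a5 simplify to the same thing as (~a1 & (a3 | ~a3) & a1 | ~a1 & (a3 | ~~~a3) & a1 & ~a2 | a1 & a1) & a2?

E1: ~((a3 | (~(a3 & (a3 | a2)) | a1) & ~(a3 & (a3 | a2))) & a3) & ~a5
    = ~((a3 | ~(a3 & (a3 | a2))) & a3) & ~a5   (absorption)
    = ~((a3 | ~a3) & a3) & ~a5   (absorption)
    = ~a3 & ~a5   (complement / identity)
E2: (~a1 & (a3 | ~a3) & a1 | ~a1 & (a3 | ~~~a3) & a1 & ~a2 | a1 & a1) & a2
    = (~a1 & (a3 | ~a3) & a1 | ~a1 & (a3 | ~a3) & a1 & ~a2 | a1 & a1) & a2   (double negation)
    = (~a1 & (a3 | ~a3) & a1 | a1 & a1) & a2   (absorption)
    = (~a1 & a1 | a1 & a1) & a2   (complement / identity)
    = a1 & a2   (distribution)
These differ: at a1=1, a2=0, a3=0, a5=0, E1 = 1 but E2 = 0.

No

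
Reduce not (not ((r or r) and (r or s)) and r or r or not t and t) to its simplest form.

not r

not (not ((r or r) and (r or s)) and r or r or not t and t)
= not (not ((r or r) and (r or s)) and r or r)   (complement / identity)
= not (not (r and s or r) and r or r)   (distribution)
= not (not r and r or r)   (absorption)
= not r   (complement / identity)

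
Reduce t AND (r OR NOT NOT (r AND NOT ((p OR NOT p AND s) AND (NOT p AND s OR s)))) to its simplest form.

t AND (r OR NOT NOT (r AND NOT ((p OR NOT p AND s) AND (NOT p AND s OR s))))
= t AND (r OR r AND NOT ((p OR NOT p AND s) AND (NOT p AND s OR s)))   — double negation
= t AND (r OR r AND NOT (p AND s OR NOT p AND s))   — distribution
= t AND (r OR r AND NOT s)   — distribution
= t AND r   — absorption

t AND r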